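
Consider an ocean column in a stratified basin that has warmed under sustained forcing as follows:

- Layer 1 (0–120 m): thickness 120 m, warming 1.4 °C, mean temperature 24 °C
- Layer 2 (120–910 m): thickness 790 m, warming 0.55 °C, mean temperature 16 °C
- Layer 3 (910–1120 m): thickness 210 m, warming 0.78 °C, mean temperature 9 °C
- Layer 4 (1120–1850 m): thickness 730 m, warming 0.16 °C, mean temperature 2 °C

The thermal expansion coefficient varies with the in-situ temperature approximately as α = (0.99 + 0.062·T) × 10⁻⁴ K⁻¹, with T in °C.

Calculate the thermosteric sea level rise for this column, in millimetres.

Layer 1: α = (0.99 + 0.062×24)×10⁻⁴ = 2.478×10⁻⁴ K⁻¹
Layer 2: α = (0.99 + 0.062×16)×10⁻⁴ = 1.982×10⁻⁴ K⁻¹
Layer 3: α = (0.99 + 0.062×9)×10⁻⁴ = 1.548×10⁻⁴ K⁻¹
Layer 4: α = (0.99 + 0.062×2)×10⁻⁴ = 1.114×10⁻⁴ K⁻¹
0–120 m: 120 × 2.478×10⁻⁴ × 1.4 = 0.0416304 m
Layer 2: 790 × 0.55 × 1.982×10⁻⁴ = 0.0861179 m
1.548×10⁻⁴ × 0.78 × 210 = 0.02535624 m
Layer 4: 0.16 × 730 × 1.114×10⁻⁴ = 0.01301152 m
Δh = 0.0416304 + 0.0861179 + 0.02535624 + 0.01301152 = 0.16611606 m

about 170 mm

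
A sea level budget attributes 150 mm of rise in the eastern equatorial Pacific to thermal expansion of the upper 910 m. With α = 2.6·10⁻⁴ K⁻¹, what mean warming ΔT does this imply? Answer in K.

about 0.634 K

ΔT = Δh/(αH) = 0.15 / (2.6×10⁻⁴ × 910) ≈ 0.6340 K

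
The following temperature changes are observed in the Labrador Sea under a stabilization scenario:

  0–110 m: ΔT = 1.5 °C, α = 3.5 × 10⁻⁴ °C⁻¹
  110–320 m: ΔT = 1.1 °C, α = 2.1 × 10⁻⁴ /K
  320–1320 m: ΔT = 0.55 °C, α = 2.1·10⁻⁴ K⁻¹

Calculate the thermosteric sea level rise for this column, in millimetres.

222 mm of thermosteric rise

Layer 1: 110 × 3.5×10⁻⁴ × 1.5 = 0.05775 m
Layer 2: 210 × 2.1×10⁻⁴ × 1.1 = 0.04851 m
Layer 3: 2.1×10⁻⁴ × 0.55 × 1000 = 0.11550 m
Δh = 0.05775 + 0.04851 + 0.11550 = 0.22176 m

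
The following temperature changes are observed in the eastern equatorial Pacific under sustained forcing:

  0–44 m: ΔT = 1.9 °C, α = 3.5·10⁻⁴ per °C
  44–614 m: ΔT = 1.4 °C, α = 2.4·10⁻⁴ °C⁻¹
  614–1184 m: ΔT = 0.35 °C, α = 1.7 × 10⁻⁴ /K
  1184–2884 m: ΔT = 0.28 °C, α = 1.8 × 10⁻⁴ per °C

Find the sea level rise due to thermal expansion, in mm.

Layer 1: 3.5×10⁻⁴ × 1.9 × 44 = 0.02926 m
Layer 2: 2.4×10⁻⁴ × 1.4 × 570 = 0.19152 m
614–1184 m: 1.7×10⁻⁴ × 570 × 0.35 = 0.033915 m
1184–2884 m: 1700 × 1.8×10⁻⁴ × 0.28 = 0.08568 m
Δh = 0.02926 + 0.19152 + 0.033915 + 0.08568 = 0.340375 m

Δh ≈ 340 mm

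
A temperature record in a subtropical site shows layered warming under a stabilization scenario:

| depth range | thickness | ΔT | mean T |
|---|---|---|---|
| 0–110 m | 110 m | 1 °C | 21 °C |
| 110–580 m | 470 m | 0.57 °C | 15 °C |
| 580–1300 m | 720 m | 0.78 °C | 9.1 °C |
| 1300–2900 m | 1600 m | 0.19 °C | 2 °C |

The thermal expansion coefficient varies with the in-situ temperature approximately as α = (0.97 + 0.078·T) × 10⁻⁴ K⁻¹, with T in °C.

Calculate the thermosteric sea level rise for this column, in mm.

Δh = 210 mm

Layer 1: α = (0.97 + 0.078×21)×10⁻⁴ = 2.608×10⁻⁴ K⁻¹
Layer 2: α = (0.97 + 0.078×15)×10⁻⁴ = 2.14×10⁻⁴ K⁻¹
Layer 3: α = (0.97 + 0.078×9.1)×10⁻⁴ = 1.6798×10⁻⁴ K⁻¹
Layer 4: α = (0.97 + 0.078×2)×10⁻⁴ = 1.126×10⁻⁴ K⁻¹
Layer 1: 110 × 1 × 2.608×10⁻⁴ = 0.028688 m
Layer 2: 0.57 × 470 × 2.14×10⁻⁴ = 0.0573306 m
Layer 3: 0.78 × 1.6798×10⁻⁴ × 720 = 0.094337568 m
0.19 × 1.126×10⁻⁴ × 1600 = 0.0342304 m
Δh = 0.028688 + 0.0573306 + 0.094337568 + 0.0342304 = 0.214586568 m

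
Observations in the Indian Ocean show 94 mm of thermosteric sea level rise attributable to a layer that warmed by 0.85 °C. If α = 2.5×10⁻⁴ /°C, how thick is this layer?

442 m

H = Δh/(αΔT) = 0.094 / (2.5×10⁻⁴ × 0.85) ≈ 442.4 m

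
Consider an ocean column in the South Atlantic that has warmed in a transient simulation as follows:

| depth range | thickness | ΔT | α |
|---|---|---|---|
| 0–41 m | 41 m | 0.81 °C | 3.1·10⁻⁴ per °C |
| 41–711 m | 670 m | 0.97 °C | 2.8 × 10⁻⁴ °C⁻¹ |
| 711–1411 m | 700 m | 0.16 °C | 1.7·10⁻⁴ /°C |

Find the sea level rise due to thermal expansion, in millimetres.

Δh ≈ 211 mm

Layer 1: 3.1×10⁻⁴ × 41 × 0.81 = 0.0102951 m
Layer 2: 670 × 0.97 × 2.8×10⁻⁴ = 0.181972 m
711–1411 m: 1.7×10⁻⁴ × 700 × 0.16 = 0.01904 m
Δh = 0.0102951 + 0.181972 + 0.01904 = 0.2113071 m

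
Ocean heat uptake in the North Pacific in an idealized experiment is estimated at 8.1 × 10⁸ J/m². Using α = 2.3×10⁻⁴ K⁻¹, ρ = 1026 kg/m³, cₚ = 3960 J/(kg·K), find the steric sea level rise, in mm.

Δh = αQ/(ρcₚ) = 2.3×10⁻⁴ × 8.1×10⁸ / (1026 × 3960) ≈ 0.045853 m

Δh ≈ 46 mm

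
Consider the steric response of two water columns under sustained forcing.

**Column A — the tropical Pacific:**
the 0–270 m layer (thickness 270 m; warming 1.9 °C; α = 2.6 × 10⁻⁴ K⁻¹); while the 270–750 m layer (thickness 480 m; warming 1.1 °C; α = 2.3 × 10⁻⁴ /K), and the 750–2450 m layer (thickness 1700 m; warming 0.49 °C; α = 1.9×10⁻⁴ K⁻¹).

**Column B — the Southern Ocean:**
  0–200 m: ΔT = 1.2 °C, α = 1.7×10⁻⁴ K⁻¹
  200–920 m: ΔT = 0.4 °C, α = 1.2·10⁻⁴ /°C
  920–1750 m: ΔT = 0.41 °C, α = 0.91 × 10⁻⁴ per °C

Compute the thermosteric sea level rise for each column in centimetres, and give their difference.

A: 41.3 cm; B: 10.6 cm; difference 30.7 cm

A 0–270 m: 270 × 2.6×10⁻⁴ × 1.9 = 0.13338 m
A 270–750 m: 480 × 1.1 × 2.3×10⁻⁴ = 0.12144 m
A Layer 3: 1.9×10⁻⁴ × 1700 × 0.49 = 0.15827 m
A total: 0.41309 m
B 0–200 m: 1.2 × 1.7×10⁻⁴ × 200 = 0.04080 m
B Layer 2: 0.4 × 1.2×10⁻⁴ × 720 = 0.03456 m
B Layer 3: 0.91×10⁻⁴ × 830 × 0.41 = 0.0309673 m
B total: 0.1063273 m
Difference: 0.41309 − 0.1063273 = 0.3067627 m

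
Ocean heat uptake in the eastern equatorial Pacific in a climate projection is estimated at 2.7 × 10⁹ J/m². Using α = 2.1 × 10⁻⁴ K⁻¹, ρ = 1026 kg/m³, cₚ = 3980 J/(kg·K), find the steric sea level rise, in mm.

Δh ≈ 139 mm

Δh = αQ/(ρcₚ) = 2.1×10⁻⁴ × 2.7×10⁹ / (1026 × 3980) ≈ 0.13885 m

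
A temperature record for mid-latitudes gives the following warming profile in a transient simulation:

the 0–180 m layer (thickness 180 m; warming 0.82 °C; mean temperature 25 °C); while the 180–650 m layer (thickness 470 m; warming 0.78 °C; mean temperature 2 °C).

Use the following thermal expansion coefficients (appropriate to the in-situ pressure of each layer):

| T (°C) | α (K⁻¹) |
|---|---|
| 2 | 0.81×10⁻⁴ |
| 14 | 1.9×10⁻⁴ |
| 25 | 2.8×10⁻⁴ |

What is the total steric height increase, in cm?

Layer 1 at 25 °C → α = 2.8×10⁻⁴ K⁻¹
Layer 2 at 2 °C → α = 0.81×10⁻⁴ K⁻¹
180 × 2.8×10⁻⁴ × 0.82 = 0.041328 m
470 × 0.78 × 0.81×10⁻⁴ = 0.0296946 m
Δh = 0.041328 + 0.0296946 = 0.0710226 m

about 7.1 cm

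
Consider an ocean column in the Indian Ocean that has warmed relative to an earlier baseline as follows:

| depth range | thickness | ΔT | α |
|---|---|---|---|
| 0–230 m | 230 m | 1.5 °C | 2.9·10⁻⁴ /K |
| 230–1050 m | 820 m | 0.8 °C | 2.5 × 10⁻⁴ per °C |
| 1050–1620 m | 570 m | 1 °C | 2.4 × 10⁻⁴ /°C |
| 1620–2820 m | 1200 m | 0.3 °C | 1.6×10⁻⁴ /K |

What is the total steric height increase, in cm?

Layer 1: 1.5 × 2.9×10⁻⁴ × 230 = 0.10005 m
2.5×10⁻⁴ × 820 × 0.8 = 0.16400 m
2.4×10⁻⁴ × 570 × 1 = 0.13680 m
1620–2820 m: 1.6×10⁻⁴ × 0.3 × 1200 = 0.05760 m
Δh = 0.10005 + 0.16400 + 0.13680 + 0.05760 = 0.45845 m ≈ 45.8 cm

about 45.8 cm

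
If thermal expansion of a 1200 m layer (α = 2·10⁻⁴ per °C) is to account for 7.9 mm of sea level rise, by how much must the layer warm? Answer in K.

0.0329 K

ΔT = Δh/(αH) = 0.0079 / (2×10⁻⁴ × 1200) ≈ 0.03292 K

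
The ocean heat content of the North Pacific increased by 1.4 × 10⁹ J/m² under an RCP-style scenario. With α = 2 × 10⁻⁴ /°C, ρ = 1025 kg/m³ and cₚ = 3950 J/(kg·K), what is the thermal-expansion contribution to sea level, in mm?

Δh = αQ/(ρcₚ) = 2×10⁻⁴ × 1.4×10⁹ / (1025 × 3950) ≈ 0.069157 m

about 69.2 mm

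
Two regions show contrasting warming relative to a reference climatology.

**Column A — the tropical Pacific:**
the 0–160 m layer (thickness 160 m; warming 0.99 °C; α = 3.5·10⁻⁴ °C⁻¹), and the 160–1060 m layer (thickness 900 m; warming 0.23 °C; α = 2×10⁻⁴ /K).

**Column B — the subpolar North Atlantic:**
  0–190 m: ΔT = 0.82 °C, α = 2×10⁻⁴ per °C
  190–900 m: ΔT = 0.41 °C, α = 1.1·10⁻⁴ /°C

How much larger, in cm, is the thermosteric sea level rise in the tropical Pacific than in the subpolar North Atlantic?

A 3.5×10⁻⁴ × 0.99 × 160 = 0.05544 m
A 2×10⁻⁴ × 0.23 × 900 = 0.04140 m
A total: 0.09684 m
B Layer 1: 190 × 2×10⁻⁴ × 0.82 = 0.03116 m
B Layer 2: 710 × 1.1×10⁻⁴ × 0.41 = 0.032021 m
B total: 0.063181 m
Difference: 0.09684 − 0.063181 = 0.033659 m

3.37 cm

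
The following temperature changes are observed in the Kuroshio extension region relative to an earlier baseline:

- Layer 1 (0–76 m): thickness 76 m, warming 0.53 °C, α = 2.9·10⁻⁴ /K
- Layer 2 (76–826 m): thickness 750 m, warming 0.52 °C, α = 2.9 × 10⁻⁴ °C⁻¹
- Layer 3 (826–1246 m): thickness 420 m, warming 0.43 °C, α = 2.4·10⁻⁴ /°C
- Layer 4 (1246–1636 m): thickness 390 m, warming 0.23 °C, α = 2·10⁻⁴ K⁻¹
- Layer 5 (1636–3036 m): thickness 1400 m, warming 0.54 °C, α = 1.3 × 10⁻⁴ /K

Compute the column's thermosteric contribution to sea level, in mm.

0–76 m: 0.53 × 2.9×10⁻⁴ × 76 = 0.0116812 m
76–826 m: 0.52 × 2.9×10⁻⁴ × 750 = 0.11310 m
Layer 3: 420 × 2.4×10⁻⁴ × 0.43 = 0.043344 m
Layer 4: 0.23 × 2×10⁻⁴ × 390 = 0.01794 m
1.3×10⁻⁴ × 0.54 × 1400 = 0.09828 m
Δh = 0.0116812 + 0.11310 + 0.043344 + 0.01794 + 0.09828 = 0.2843452 m ≈ 284 mm

284 mm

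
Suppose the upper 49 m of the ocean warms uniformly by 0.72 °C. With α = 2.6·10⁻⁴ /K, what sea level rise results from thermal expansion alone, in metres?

Δh ≈ 0.0092 m

Δh = αΔT·H = 2.6×10⁻⁴ × 0.72 × 49 = 0.0091728 m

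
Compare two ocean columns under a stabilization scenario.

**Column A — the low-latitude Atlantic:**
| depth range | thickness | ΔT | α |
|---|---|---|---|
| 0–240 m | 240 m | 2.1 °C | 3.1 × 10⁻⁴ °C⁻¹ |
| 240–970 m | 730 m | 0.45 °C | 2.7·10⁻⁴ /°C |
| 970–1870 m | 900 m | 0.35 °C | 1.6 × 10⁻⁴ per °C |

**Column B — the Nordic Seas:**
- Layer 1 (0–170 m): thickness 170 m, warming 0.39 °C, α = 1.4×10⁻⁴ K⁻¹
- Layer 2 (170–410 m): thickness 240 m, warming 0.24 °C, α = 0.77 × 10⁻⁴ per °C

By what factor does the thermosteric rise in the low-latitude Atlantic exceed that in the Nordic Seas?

≈ 22×

A 0–240 m: 2.1 × 240 × 3.1×10⁻⁴ = 0.15624 m
A Layer 2: 730 × 2.7×10⁻⁴ × 0.45 = 0.088695 m
A Layer 3: 1.6×10⁻⁴ × 900 × 0.35 = 0.05040 m
A total: 0.295335 m
B 1.4×10⁻⁴ × 0.39 × 170 = 0.009282 m
B 170–410 m: 0.77×10⁻⁴ × 240 × 0.24 = 0.0044352 m
B total: 0.0137172 m
Ratio: 0.295335 / 0.0137172 ≈ 21.53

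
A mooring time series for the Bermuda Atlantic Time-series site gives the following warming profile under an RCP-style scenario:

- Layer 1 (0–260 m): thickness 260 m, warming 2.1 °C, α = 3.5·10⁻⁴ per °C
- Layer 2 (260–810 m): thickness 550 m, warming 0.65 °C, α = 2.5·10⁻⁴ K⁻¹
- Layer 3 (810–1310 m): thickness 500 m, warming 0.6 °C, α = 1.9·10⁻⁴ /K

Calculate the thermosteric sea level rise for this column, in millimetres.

Δh = 340 mm

3.5×10⁻⁴ × 260 × 2.1 = 0.19110 m
Layer 2: 2.5×10⁻⁴ × 550 × 0.65 = 0.089375 m
0.6 × 500 × 1.9×10⁻⁴ = 0.05700 m
Δh = 0.19110 + 0.089375 + 0.05700 = 0.337475 m ≈ 340 mm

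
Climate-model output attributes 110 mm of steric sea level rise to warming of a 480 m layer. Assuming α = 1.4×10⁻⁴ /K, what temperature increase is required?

ΔT = Δh/(αH) = 0.11 / (1.4×10⁻⁴ × 480) ≈ 1.637 °C

about 1.64 °C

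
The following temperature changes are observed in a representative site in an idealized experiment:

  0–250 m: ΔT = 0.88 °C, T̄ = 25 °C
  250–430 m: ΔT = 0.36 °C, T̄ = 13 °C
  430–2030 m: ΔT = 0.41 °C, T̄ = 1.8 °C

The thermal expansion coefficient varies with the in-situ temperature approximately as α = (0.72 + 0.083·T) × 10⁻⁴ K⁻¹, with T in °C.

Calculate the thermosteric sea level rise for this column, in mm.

Layer 1: α = (0.72 + 0.083×25)×10⁻⁴ = 2.795×10⁻⁴ K⁻¹
Layer 2: α = (0.72 + 0.083×13)×10⁻⁴ = 1.799×10⁻⁴ K⁻¹
Layer 3: α = (0.72 + 0.083×1.8)×10⁻⁴ = 0.8694×10⁻⁴ K⁻¹
0.88 × 2.795×10⁻⁴ × 250 = 0.06149 m
0.36 × 1.799×10⁻⁴ × 180 = 0.01165752 m
430–2030 m: 0.8694×10⁻⁴ × 1600 × 0.41 = 0.05703264 m
Δh = 0.06149 + 0.01165752 + 0.05703264 = 0.13018016 m

about 130 mm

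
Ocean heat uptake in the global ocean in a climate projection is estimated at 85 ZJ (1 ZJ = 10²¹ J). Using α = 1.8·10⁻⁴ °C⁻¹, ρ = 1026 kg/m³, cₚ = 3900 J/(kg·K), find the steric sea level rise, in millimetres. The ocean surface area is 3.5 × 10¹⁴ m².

Per unit area: Q = 85×10²¹ / (3.5×10¹⁴) ≈ 2.429×10⁸ J/m²
Δh = αQ/(ρcₚ) = 1.8×10⁻⁴ × 2.429×10⁸ / (1026 × 3900) ≈ 0.010927 m

Δh = 11 mm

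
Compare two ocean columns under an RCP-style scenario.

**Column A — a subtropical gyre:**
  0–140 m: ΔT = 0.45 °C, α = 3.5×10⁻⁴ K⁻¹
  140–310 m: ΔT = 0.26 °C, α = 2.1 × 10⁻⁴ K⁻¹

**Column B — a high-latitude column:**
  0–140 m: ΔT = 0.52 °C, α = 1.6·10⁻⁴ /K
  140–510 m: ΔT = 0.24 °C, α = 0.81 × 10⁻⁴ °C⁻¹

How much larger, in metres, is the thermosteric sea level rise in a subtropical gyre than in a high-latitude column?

A 140 × 0.45 × 3.5×10⁻⁴ = 0.02205 m
A 140–310 m: 0.26 × 170 × 2.1×10⁻⁴ = 0.009282 m
A total: 0.031332 m
B Layer 1: 140 × 0.52 × 1.6×10⁻⁴ = 0.011648 m
B 0.81×10⁻⁴ × 370 × 0.24 = 0.0071928 m
B total: 0.0188408 m
Difference: 0.031332 − 0.0188408 = 0.0124912 m

Δh_A − Δh_B ≈ 0.012 m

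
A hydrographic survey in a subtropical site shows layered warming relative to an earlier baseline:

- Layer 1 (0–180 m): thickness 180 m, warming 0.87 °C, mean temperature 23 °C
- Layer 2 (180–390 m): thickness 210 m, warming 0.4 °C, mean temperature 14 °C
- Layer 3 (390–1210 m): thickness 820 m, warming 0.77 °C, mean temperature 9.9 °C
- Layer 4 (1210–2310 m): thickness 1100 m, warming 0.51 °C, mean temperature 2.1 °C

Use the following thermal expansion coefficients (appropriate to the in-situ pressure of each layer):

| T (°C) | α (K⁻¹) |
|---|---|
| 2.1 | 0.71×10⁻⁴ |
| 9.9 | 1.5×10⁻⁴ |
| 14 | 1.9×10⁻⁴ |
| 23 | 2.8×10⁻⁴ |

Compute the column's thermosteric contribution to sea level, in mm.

Layer 1 at 23 °C → α = 2.8×10⁻⁴ K⁻¹
Layer 2 at 14 °C → α = 1.9×10⁻⁴ K⁻¹
Layer 3 at 9.9 °C → α = 1.5×10⁻⁴ K⁻¹
Layer 4 at 2.1 °C → α = 0.71×10⁻⁴ K⁻¹
Layer 1: 2.8×10⁻⁴ × 180 × 0.87 = 0.043848 m
Layer 2: 0.4 × 1.9×10⁻⁴ × 210 = 0.01596 m
Layer 3: 1.5×10⁻⁴ × 0.77 × 820 = 0.09471 m
Layer 4: 1100 × 0.71×10⁻⁴ × 0.51 = 0.039831 m
Δh = 0.043848 + 0.01596 + 0.09471 + 0.039831 = 0.194349 m

about 194 mm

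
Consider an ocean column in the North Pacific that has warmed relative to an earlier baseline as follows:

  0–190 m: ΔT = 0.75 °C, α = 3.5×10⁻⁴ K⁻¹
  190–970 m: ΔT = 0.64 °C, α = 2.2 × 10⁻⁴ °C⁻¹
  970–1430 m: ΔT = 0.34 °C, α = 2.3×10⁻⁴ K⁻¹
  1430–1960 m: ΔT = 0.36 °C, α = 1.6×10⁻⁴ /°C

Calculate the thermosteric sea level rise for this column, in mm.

Δh ≈ 226 mm

0–190 m: 190 × 0.75 × 3.5×10⁻⁴ = 0.049875 m
0.64 × 2.2×10⁻⁴ × 780 = 0.109824 m
0.34 × 2.3×10⁻⁴ × 460 = 0.035972 m
Layer 4: 0.36 × 530 × 1.6×10⁻⁴ = 0.030528 m
Δh = 0.049875 + 0.109824 + 0.035972 + 0.030528 = 0.226199 m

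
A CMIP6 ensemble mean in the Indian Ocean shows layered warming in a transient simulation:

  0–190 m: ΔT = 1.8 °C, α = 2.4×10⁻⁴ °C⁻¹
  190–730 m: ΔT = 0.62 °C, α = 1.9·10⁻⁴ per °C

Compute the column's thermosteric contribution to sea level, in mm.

Layer 1: 1.8 × 2.4×10⁻⁴ × 190 = 0.08208 m
190–730 m: 540 × 0.62 × 1.9×10⁻⁴ = 0.063612 m
Δh = 0.08208 + 0.063612 = 0.145692 m

about 146 mm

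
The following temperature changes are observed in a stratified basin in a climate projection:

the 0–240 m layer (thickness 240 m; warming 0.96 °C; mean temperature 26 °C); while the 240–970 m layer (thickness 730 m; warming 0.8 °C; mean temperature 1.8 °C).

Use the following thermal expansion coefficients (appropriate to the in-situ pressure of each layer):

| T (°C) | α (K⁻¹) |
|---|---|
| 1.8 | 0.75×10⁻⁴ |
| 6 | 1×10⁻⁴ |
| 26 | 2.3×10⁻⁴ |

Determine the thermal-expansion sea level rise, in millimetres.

Layer 1 at 26 °C → α = 2.3×10⁻⁴ K⁻¹
Layer 2 at 1.8 °C → α = 0.75×10⁻⁴ K⁻¹
0–240 m: 2.3×10⁻⁴ × 240 × 0.96 = 0.052992 m
240–970 m: 0.75×10⁻⁴ × 0.8 × 730 = 0.04380 m
Δh = 0.052992 + 0.04380 = 0.096792 m

about 96.8 mm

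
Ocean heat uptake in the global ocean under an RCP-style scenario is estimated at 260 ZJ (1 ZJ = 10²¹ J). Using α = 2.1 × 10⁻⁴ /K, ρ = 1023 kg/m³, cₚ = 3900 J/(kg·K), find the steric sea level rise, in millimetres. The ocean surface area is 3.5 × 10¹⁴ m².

Per unit area: Q = 260×10²¹ / (3.5×10¹⁴) ≈ 7.429×10⁸ J/m²
Δh = αQ/(ρcₚ) = 2.1×10⁻⁴ × 7.429×10⁸ / (1023 × 3900) ≈ 0.039103 m

Δh ≈ 39.1 mm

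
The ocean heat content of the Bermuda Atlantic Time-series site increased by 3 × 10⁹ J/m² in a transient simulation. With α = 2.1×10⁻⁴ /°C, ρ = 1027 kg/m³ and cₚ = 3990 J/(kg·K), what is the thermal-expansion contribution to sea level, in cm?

15.4 cm

Δh = αQ/(ρcₚ) = 2.1×10⁻⁴ × 3×10⁹ / (1027 × 3990) ≈ 0.15374 m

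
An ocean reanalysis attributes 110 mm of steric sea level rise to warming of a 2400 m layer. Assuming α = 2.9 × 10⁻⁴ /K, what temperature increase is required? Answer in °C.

0.158 °C

ΔT = Δh/(αH) = 0.11 / (2.9×10⁻⁴ × 2400) ≈ 0.1580 °C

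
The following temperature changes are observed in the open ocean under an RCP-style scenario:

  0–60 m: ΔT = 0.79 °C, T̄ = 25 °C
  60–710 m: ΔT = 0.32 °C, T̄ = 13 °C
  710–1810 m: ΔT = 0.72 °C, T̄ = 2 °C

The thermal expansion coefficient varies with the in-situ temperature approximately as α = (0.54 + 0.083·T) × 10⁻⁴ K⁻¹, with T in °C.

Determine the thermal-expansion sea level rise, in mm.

Layer 1: α = (0.54 + 0.083×25)×10⁻⁴ = 2.615×10⁻⁴ K⁻¹
Layer 2: α = (0.54 + 0.083×13)×10⁻⁴ = 1.619×10⁻⁴ K⁻¹
Layer 3: α = (0.54 + 0.083×2)×10⁻⁴ = 0.706×10⁻⁴ K⁻¹
0–60 m: 60 × 0.79 × 2.615×10⁻⁴ = 0.0123951 m
Layer 2: 650 × 1.619×10⁻⁴ × 0.32 = 0.0336752 m
Layer 3: 0.706×10⁻⁴ × 0.72 × 1100 = 0.0559152 m
Δh = 0.0123951 + 0.0336752 + 0.0559152 = 0.1019855 m

102 mm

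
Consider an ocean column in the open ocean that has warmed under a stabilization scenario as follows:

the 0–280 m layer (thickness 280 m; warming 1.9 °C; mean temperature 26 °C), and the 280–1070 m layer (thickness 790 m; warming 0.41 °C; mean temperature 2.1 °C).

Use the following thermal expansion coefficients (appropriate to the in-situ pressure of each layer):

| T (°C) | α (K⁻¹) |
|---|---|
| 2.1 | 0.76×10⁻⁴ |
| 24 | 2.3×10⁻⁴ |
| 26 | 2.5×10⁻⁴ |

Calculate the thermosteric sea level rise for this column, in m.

Layer 1 at 26 °C → α = 2.5×10⁻⁴ K⁻¹
Layer 2 at 2.1 °C → α = 0.76×10⁻⁴ K⁻¹
280 × 1.9 × 2.5×10⁻⁴ = 0.13300 m
790 × 0.41 × 0.76×10⁻⁴ = 0.0246164 m
Δh = 0.13300 + 0.0246164 = 0.1576164 m

0.158 m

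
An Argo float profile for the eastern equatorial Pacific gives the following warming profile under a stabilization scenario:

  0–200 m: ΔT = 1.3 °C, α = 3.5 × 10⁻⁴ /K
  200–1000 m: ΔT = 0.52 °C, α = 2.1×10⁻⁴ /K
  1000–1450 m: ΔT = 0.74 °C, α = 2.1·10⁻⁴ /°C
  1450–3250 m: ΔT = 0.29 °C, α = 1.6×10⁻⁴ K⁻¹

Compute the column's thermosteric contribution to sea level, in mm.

Layer 1: 200 × 3.5×10⁻⁴ × 1.3 = 0.09100 m
Layer 2: 0.52 × 2.1×10⁻⁴ × 800 = 0.08736 m
1000–1450 m: 2.1×10⁻⁴ × 450 × 0.74 = 0.06993 m
1800 × 0.29 × 1.6×10⁻⁴ = 0.08352 m
Δh = 0.09100 + 0.08736 + 0.06993 + 0.08352 = 0.33181 m ≈ 330 mm

330 mm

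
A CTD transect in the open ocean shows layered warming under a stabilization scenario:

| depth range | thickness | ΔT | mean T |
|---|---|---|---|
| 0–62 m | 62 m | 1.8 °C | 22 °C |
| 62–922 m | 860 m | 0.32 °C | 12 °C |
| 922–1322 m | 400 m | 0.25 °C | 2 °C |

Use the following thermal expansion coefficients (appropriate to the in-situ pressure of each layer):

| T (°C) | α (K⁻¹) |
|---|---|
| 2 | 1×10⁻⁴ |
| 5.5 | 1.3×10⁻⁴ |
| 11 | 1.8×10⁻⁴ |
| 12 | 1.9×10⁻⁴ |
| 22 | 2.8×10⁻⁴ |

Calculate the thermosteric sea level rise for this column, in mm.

about 93.5 mm

Layer 1 at 22 °C → α = 2.8×10⁻⁴ K⁻¹
Layer 2 at 12 °C → α = 1.9×10⁻⁴ K⁻¹
Layer 3 at 2 °C → α = 1×10⁻⁴ K⁻¹
Layer 1: 1.8 × 62 × 2.8×10⁻⁴ = 0.031248 m
62–922 m: 1.9×10⁻⁴ × 0.32 × 860 = 0.052288 m
922–1322 m: 1×10⁻⁴ × 400 × 0.25 = 0.01000 m
Δh = 0.031248 + 0.052288 + 0.01000 = 0.093536 m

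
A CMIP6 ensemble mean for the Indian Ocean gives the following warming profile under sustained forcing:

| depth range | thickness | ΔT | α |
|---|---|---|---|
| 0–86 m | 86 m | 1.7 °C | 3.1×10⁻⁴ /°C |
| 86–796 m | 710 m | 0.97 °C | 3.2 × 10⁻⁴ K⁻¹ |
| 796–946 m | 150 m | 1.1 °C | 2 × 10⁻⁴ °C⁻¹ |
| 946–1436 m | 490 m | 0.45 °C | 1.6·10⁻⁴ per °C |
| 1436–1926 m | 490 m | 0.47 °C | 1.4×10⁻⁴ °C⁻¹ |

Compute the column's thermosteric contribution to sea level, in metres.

about 0.37 m

0–86 m: 3.1×10⁻⁴ × 1.7 × 86 = 0.045322 m
0.97 × 710 × 3.2×10⁻⁴ = 0.220384 m
Layer 3: 1.1 × 2×10⁻⁴ × 150 = 0.03300 m
946–1436 m: 490 × 0.45 × 1.6×10⁻⁴ = 0.03528 m
490 × 1.4×10⁻⁴ × 0.47 = 0.032242 m
Δh = 0.045322 + 0.220384 + 0.03300 + 0.03528 + 0.032242 = 0.366228 m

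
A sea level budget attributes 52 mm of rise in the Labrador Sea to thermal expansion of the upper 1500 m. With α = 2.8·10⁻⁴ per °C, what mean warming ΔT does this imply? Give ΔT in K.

ΔT = Δh/(αH) = 0.052 / (2.8×10⁻⁴ × 1500) ≈ 0.1238 K

ΔT ≈ 0.124 K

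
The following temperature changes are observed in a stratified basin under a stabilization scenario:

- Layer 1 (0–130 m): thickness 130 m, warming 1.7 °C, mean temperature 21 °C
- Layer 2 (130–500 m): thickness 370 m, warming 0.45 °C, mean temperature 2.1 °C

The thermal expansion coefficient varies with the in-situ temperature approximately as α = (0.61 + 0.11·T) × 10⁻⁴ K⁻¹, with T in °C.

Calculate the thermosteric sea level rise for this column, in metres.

Δh ≈ 0.0785 m

Layer 1: α = (0.61 + 0.11×21)×10⁻⁴ = 2.92×10⁻⁴ K⁻¹
Layer 2: α = (0.61 + 0.11×2.1)×10⁻⁴ = 0.841×10⁻⁴ K⁻¹
Layer 1: 2.92×10⁻⁴ × 1.7 × 130 = 0.064532 m
0.45 × 370 × 0.841×10⁻⁴ = 0.01400265 m
Δh = 0.064532 + 0.01400265 = 0.07853465 m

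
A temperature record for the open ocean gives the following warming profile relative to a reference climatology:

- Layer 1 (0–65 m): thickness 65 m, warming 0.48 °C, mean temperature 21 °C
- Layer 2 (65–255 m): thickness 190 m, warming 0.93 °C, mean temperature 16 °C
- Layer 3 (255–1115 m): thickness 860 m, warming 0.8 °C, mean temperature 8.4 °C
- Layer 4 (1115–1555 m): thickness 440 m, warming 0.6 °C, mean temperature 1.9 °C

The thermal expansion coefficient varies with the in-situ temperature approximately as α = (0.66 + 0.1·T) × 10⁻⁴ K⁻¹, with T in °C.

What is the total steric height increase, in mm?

about 170 mm

Layer 1: α = (0.66 + 0.1×21)×10⁻⁴ = 2.76×10⁻⁴ K⁻¹
Layer 2: α = (0.66 + 0.1×16)×10⁻⁴ = 2.26×10⁻⁴ K⁻¹
Layer 3: α = (0.66 + 0.1×8.4)×10⁻⁴ = 1.5×10⁻⁴ K⁻¹
Layer 4: α = (0.66 + 0.1×1.9)×10⁻⁴ = 0.85×10⁻⁴ K⁻¹
Layer 1: 65 × 0.48 × 2.76×10⁻⁴ = 0.0086112 m
Layer 2: 0.93 × 2.26×10⁻⁴ × 190 = 0.0399342 m
Layer 3: 1.5×10⁻⁴ × 860 × 0.8 = 0.10320 m
Layer 4: 0.6 × 440 × 0.85×10⁻⁴ = 0.02244 m
Δh = 0.0086112 + 0.0399342 + 0.10320 + 0.02244 = 0.1741854 m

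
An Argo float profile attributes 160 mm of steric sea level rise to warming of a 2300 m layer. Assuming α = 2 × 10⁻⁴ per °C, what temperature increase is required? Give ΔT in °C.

about 0.348 °C

ΔT = Δh/(αH) = 0.16 / (2×10⁻⁴ × 2300) ≈ 0.3478 °C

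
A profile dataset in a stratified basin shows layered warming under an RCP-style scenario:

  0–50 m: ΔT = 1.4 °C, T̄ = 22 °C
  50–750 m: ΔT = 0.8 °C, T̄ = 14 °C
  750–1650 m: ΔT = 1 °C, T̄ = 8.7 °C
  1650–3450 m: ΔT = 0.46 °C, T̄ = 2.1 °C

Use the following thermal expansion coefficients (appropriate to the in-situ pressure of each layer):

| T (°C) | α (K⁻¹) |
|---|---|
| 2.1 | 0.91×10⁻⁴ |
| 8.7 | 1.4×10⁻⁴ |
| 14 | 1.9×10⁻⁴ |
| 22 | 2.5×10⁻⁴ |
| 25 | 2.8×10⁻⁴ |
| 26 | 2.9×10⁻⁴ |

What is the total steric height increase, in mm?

about 325 mm

Layer 1 at 22 °C → α = 2.5×10⁻⁴ K⁻¹
Layer 2 at 14 °C → α = 1.9×10⁻⁴ K⁻¹
Layer 3 at 8.7 °C → α = 1.4×10⁻⁴ K⁻¹
Layer 4 at 2.1 °C → α = 0.91×10⁻⁴ K⁻¹
1.4 × 50 × 2.5×10⁻⁴ = 0.01750 m
0.8 × 1.9×10⁻⁴ × 700 = 0.10640 m
750–1650 m: 1 × 1.4×10⁻⁴ × 900 = 0.12600 m
Layer 4: 0.91×10⁻⁴ × 0.46 × 1800 = 0.075348 m
Δh = 0.01750 + 0.10640 + 0.12600 + 0.075348 = 0.325248 m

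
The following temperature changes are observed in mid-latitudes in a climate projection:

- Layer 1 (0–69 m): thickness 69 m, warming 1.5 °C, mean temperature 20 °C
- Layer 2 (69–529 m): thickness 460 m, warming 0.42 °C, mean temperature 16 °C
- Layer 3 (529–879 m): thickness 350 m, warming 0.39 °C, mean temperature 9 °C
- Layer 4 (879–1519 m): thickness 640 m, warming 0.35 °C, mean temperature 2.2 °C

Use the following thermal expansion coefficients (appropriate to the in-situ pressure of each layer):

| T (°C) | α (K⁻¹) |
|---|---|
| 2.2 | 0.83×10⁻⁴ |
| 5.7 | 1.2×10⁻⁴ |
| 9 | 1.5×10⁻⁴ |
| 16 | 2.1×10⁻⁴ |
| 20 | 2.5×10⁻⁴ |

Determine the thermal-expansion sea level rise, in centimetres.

Δh ≈ 11 cm

Layer 1 at 20 °C → α = 2.5×10⁻⁴ K⁻¹
Layer 2 at 16 °C → α = 2.1×10⁻⁴ K⁻¹
Layer 3 at 9 °C → α = 1.5×10⁻⁴ K⁻¹
Layer 4 at 2.2 °C → α = 0.83×10⁻⁴ K⁻¹
69 × 2.5×10⁻⁴ × 1.5 = 0.025875 m
Layer 2: 0.42 × 2.1×10⁻⁴ × 460 = 0.040572 m
529–879 m: 0.39 × 1.5×10⁻⁴ × 350 = 0.020475 m
Layer 4: 640 × 0.35 × 0.83×10⁻⁴ = 0.018592 m
Δh = 0.025875 + 0.040572 + 0.020475 + 0.018592 = 0.105514 m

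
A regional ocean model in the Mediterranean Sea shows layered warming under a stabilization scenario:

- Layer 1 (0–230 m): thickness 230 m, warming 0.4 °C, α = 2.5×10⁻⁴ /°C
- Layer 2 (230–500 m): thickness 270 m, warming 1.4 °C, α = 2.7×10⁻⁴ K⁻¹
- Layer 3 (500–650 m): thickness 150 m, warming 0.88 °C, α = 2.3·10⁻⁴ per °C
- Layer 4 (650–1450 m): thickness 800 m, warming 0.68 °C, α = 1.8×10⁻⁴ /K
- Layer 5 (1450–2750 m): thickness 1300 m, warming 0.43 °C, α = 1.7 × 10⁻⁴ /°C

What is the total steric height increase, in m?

Layer 1: 230 × 2.5×10⁻⁴ × 0.4 = 0.02300 m
230–500 m: 1.4 × 270 × 2.7×10⁻⁴ = 0.10206 m
2.3×10⁻⁴ × 0.88 × 150 = 0.03036 m
1.8×10⁻⁴ × 0.68 × 800 = 0.09792 m
1450–2750 m: 1.7×10⁻⁴ × 1300 × 0.43 = 0.09503 m
Δh = 0.02300 + 0.10206 + 0.03036 + 0.09792 + 0.09503 = 0.34837 m ≈ 0.348 m

0.348 m of thermosteric rise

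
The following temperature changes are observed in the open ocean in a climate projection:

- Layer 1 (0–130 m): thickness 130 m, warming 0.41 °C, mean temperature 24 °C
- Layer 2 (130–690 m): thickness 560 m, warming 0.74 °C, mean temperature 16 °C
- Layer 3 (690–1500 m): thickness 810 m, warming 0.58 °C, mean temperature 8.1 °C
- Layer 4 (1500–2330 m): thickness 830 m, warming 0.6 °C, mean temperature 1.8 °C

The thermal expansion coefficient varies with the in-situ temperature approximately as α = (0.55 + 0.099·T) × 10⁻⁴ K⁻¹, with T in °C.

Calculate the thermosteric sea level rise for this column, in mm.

Layer 1: α = (0.55 + 0.099×24)×10⁻⁴ = 2.926×10⁻⁴ K⁻¹
Layer 2: α = (0.55 + 0.099×16)×10⁻⁴ = 2.134×10⁻⁴ K⁻¹
Layer 3: α = (0.55 + 0.099×8.1)×10⁻⁴ = 1.3519×10⁻⁴ K⁻¹
Layer 4: α = (0.55 + 0.099×1.8)×10⁻⁴ = 0.7282×10⁻⁴ K⁻¹
0.41 × 2.926×10⁻⁴ × 130 = 0.01559558 m
560 × 2.134×10⁻⁴ × 0.74 = 0.08843296 m
Layer 3: 810 × 1.3519×10⁻⁴ × 0.58 = 0.063512262 m
0.6 × 830 × 0.7282×10⁻⁴ = 0.03626436 m
Δh = 0.01559558 + 0.08843296 + 0.063512262 + 0.03626436 = 0.203805162 m ≈ 200 mm

200 mm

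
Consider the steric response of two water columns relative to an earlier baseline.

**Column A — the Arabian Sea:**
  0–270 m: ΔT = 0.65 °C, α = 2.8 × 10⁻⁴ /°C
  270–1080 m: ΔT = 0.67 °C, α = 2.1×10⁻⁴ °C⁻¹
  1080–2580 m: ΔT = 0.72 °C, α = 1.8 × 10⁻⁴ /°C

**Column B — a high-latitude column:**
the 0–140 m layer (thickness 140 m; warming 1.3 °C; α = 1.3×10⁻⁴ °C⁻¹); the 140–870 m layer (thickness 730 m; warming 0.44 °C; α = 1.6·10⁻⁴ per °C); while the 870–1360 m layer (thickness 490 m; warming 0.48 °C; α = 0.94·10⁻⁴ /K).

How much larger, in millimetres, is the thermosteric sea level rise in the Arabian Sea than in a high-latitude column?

A 0–270 m: 2.8×10⁻⁴ × 0.65 × 270 = 0.04914 m
A 270–1080 m: 810 × 0.67 × 2.1×10⁻⁴ = 0.113967 m
A Layer 3: 1.8×10⁻⁴ × 1500 × 0.72 = 0.19440 m
A total: 0.357507 m
B 1.3 × 1.3×10⁻⁴ × 140 = 0.02366 m
B Layer 2: 1.6×10⁻⁴ × 730 × 0.44 = 0.051392 m
B Layer 3: 0.94×10⁻⁴ × 0.48 × 490 = 0.0221088 m
B total: 0.0971608 m
Difference: 0.357507 − 0.0971608 = 0.2603462 m

260 mm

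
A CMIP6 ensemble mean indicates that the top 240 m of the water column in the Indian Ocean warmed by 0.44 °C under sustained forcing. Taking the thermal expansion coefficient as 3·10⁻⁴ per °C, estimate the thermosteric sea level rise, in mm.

Δh = αΔT·H = 3×10⁻⁴ × 0.44 × 240 = 0.03168 m

31.7 mm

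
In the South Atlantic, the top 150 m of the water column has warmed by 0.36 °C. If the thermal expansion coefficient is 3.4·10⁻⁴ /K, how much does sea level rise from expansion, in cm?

Δh = αΔT·H = 3.4×10⁻⁴ × 0.36 × 150 = 0.01836 m

1.84 cm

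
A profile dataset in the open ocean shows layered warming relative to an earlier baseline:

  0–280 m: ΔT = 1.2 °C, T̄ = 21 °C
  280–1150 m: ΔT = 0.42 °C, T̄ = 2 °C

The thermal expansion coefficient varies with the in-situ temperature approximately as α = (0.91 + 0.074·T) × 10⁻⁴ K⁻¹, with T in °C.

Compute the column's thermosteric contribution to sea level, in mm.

Δh = 121 mm

Layer 1: α = (0.91 + 0.074×21)×10⁻⁴ = 2.464×10⁻⁴ K⁻¹
Layer 2: α = (0.91 + 0.074×2)×10⁻⁴ = 1.058×10⁻⁴ K⁻¹
1.2 × 2.464×10⁻⁴ × 280 = 0.0827904 m
280–1150 m: 0.42 × 1.058×10⁻⁴ × 870 = 0.03865932 m
Δh = 0.0827904 + 0.03865932 = 0.12144972 m ≈ 121 mm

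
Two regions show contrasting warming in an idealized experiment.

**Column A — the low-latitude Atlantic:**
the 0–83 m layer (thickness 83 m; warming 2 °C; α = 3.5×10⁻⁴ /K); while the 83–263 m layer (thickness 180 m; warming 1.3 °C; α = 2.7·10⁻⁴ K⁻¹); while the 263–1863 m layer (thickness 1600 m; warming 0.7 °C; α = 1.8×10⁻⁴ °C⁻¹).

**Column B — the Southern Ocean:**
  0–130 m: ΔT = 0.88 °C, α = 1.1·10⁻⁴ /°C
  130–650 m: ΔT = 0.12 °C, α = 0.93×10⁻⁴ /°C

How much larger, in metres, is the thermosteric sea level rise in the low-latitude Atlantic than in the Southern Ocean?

A Layer 1: 3.5×10⁻⁴ × 83 × 2 = 0.05810 m
A Layer 2: 180 × 1.3 × 2.7×10⁻⁴ = 0.06318 m
A 1600 × 0.7 × 1.8×10⁻⁴ = 0.20160 m
A total: 0.32288 m
B Layer 1: 1.1×10⁻⁴ × 0.88 × 130 = 0.012584 m
B 0.93×10⁻⁴ × 0.12 × 520 = 0.0058032 m
B total: 0.0183872 m
Difference: 0.32288 − 0.0183872 = 0.3044928 m

0.30 m larger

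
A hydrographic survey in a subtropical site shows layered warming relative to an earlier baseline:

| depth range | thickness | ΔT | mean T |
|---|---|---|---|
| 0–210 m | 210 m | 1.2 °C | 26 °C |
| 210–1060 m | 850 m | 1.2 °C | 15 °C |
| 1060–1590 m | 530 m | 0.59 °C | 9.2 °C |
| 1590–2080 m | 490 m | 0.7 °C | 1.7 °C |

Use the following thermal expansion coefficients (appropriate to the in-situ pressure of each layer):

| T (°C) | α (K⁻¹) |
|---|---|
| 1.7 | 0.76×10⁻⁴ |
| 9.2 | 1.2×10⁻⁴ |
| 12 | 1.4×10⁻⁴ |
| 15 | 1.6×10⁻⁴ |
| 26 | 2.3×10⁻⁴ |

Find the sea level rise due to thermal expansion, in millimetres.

about 280 mm

Layer 1 at 26 °C → α = 2.3×10⁻⁴ K⁻¹
Layer 2 at 15 °C → α = 1.6×10⁻⁴ K⁻¹
Layer 3 at 9.2 °C → α = 1.2×10⁻⁴ K⁻¹
Layer 4 at 1.7 °C → α = 0.76×10⁻⁴ K⁻¹
Layer 1: 1.2 × 2.3×10⁻⁴ × 210 = 0.05796 m
210–1060 m: 1.2 × 850 × 1.6×10⁻⁴ = 0.16320 m
1060–1590 m: 0.59 × 530 × 1.2×10⁻⁴ = 0.037524 m
1590–2080 m: 0.76×10⁻⁴ × 490 × 0.7 = 0.026068 m
Δh = 0.05796 + 0.16320 + 0.037524 + 0.026068 = 0.284752 m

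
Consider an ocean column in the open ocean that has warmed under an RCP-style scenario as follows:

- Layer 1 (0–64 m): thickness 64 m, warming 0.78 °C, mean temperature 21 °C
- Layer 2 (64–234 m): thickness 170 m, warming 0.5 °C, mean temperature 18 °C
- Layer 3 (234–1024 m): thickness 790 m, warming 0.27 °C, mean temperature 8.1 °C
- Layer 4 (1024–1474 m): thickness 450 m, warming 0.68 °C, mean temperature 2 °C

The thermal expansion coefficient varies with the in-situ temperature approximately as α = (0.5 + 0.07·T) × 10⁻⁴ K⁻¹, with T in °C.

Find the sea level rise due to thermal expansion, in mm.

Layer 1: α = (0.5 + 0.07×21)×10⁻⁴ = 1.97×10⁻⁴ K⁻¹
Layer 2: α = (0.5 + 0.07×18)×10⁻⁴ = 1.76×10⁻⁴ K⁻¹
Layer 3: α = (0.5 + 0.07×8.1)×10⁻⁴ = 1.067×10⁻⁴ K⁻¹
Layer 4: α = (0.5 + 0.07×2)×10⁻⁴ = 0.64×10⁻⁴ K⁻¹
1.97×10⁻⁴ × 0.78 × 64 = 0.00983424 m
Layer 2: 170 × 0.5 × 1.76×10⁻⁴ = 0.01496 m
0.27 × 790 × 1.067×10⁻⁴ = 0.02275911 m
1024–1474 m: 0.68 × 0.64×10⁻⁴ × 450 = 0.019584 m
Δh = 0.00983424 + 0.01496 + 0.02275911 + 0.019584 = 0.06713735 m

Δh = 67 mm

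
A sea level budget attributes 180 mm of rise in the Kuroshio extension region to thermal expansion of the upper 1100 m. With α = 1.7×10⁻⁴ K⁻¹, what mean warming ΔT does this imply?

ΔT = Δh/(αH) = 0.18 / (1.7×10⁻⁴ × 1100) ≈ 0.9626 °C

0.96 °C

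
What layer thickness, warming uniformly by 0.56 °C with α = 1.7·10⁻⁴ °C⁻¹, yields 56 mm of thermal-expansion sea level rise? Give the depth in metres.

588 m

H = Δh/(αΔT) = 0.056 / (1.7×10⁻⁴ × 0.56) ≈ 588.2 m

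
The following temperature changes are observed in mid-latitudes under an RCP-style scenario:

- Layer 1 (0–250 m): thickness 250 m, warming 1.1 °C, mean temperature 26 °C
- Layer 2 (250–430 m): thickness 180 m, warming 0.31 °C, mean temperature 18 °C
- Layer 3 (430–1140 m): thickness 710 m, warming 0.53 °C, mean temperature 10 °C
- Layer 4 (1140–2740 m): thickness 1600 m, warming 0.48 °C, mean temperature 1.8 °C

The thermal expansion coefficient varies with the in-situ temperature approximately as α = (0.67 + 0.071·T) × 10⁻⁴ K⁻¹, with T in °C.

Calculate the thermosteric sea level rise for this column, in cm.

Layer 1: α = (0.67 + 0.071×26)×10⁻⁴ = 2.516×10⁻⁴ K⁻¹
Layer 2: α = (0.67 + 0.071×18)×10⁻⁴ = 1.948×10⁻⁴ K⁻¹
Layer 3: α = (0.67 + 0.071×10)×10⁻⁴ = 1.38×10⁻⁴ K⁻¹
Layer 4: α = (0.67 + 0.071×1.8)×10⁻⁴ = 0.7978×10⁻⁴ K⁻¹
0–250 m: 1.1 × 2.516×10⁻⁴ × 250 = 0.06919 m
250–430 m: 1.948×10⁻⁴ × 0.31 × 180 = 0.01086984 m
Layer 3: 0.53 × 710 × 1.38×10⁻⁴ = 0.0519294 m
Layer 4: 1600 × 0.48 × 0.7978×10⁻⁴ = 0.06127104 m
Δh = 0.06919 + 0.01086984 + 0.0519294 + 0.06127104 = 0.19326028 m ≈ 19.3 cm

19.3 cm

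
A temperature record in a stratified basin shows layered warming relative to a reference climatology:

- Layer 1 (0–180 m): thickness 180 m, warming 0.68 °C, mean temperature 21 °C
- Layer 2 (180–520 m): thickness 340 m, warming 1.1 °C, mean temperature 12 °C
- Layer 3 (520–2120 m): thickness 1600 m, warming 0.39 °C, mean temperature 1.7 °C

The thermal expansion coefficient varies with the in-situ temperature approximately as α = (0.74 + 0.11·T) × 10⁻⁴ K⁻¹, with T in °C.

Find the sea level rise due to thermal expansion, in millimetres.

Layer 1: α = (0.74 + 0.11×21)×10⁻⁴ = 3.05×10⁻⁴ K⁻¹
Layer 2: α = (0.74 + 0.11×12)×10⁻⁴ = 2.06×10⁻⁴ K⁻¹
Layer 3: α = (0.74 + 0.11×1.7)×10⁻⁴ = 0.927×10⁻⁴ K⁻¹
0–180 m: 180 × 0.68 × 3.05×10⁻⁴ = 0.037332 m
180–520 m: 2.06×10⁻⁴ × 1.1 × 340 = 0.077044 m
Layer 3: 1600 × 0.39 × 0.927×10⁻⁴ = 0.0578448 m
Δh = 0.037332 + 0.077044 + 0.0578448 = 0.1722208 m ≈ 172 mm

Δh ≈ 172 mm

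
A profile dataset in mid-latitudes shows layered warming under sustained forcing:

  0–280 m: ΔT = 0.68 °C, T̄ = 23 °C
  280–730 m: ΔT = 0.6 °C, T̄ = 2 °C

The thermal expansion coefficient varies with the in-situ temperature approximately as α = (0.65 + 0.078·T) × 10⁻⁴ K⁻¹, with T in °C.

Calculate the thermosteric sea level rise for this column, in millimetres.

about 68 mm

Layer 1: α = (0.65 + 0.078×23)×10⁻⁴ = 2.444×10⁻⁴ K⁻¹
Layer 2: α = (0.65 + 0.078×2)×10⁻⁴ = 0.806×10⁻⁴ K⁻¹
0–280 m: 280 × 2.444×10⁻⁴ × 0.68 = 0.04653376 m
280–730 m: 450 × 0.6 × 0.806×10⁻⁴ = 0.021762 m
Δh = 0.04653376 + 0.021762 = 0.06829576 m ≈ 68 mm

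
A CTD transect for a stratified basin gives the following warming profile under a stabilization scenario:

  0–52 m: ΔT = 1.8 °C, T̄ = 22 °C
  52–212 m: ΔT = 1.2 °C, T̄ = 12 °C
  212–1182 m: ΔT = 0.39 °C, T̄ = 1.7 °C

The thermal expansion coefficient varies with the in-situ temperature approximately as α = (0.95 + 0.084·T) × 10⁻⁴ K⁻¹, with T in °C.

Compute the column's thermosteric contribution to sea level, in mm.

Layer 1: α = (0.95 + 0.084×22)×10⁻⁴ = 2.798×10⁻⁴ K⁻¹
Layer 2: α = (0.95 + 0.084×12)×10⁻⁴ = 1.958×10⁻⁴ K⁻¹
Layer 3: α = (0.95 + 0.084×1.7)×10⁻⁴ = 1.0928×10⁻⁴ K⁻¹
Layer 1: 1.8 × 2.798×10⁻⁴ × 52 = 0.02618928 m
52–212 m: 1.2 × 160 × 1.958×10⁻⁴ = 0.0375936 m
Layer 3: 1.0928×10⁻⁴ × 0.39 × 970 = 0.041340624 m
Δh = 0.02618928 + 0.0375936 + 0.041340624 = 0.105123504 m

Δh = 105 mm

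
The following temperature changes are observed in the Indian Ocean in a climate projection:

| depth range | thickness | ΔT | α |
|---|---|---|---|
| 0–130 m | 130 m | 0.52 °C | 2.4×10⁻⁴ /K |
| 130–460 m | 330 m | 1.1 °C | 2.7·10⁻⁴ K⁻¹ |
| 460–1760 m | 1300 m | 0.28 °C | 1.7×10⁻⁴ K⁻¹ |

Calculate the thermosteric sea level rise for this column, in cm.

0.52 × 130 × 2.4×10⁻⁴ = 0.016224 m
2.7×10⁻⁴ × 330 × 1.1 = 0.09801 m
1.7×10⁻⁴ × 0.28 × 1300 = 0.06188 m
Δh = 0.016224 + 0.09801 + 0.06188 = 0.176114 m ≈ 17.6 cm

17.6 cm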